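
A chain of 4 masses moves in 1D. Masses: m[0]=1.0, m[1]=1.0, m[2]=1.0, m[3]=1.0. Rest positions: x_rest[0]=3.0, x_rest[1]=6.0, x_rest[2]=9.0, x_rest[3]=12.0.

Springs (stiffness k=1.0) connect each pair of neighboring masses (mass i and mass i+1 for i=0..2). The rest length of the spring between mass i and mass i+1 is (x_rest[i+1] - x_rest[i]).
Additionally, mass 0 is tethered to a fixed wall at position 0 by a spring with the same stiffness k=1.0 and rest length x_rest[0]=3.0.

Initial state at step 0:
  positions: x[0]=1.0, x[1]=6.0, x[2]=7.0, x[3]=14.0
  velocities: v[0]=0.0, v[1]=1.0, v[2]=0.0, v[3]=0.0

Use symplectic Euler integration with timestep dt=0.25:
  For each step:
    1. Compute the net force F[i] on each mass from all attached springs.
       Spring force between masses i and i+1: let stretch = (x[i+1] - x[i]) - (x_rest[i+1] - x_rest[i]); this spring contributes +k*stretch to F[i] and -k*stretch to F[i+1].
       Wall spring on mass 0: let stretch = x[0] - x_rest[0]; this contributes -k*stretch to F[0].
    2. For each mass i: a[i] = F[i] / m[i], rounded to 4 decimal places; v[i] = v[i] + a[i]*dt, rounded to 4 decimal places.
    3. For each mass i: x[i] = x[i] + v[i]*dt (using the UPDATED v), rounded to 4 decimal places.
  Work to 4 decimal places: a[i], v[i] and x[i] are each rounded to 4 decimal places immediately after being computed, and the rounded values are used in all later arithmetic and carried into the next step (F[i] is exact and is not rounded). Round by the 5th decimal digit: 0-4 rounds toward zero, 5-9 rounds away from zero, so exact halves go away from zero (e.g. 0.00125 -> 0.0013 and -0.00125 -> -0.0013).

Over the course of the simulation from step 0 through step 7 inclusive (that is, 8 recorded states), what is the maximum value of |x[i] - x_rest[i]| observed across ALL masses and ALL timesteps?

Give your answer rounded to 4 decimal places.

Step 0: x=[1.0000 6.0000 7.0000 14.0000] v=[0.0000 1.0000 0.0000 0.0000]
Step 1: x=[1.2500 6.0000 7.3750 13.7500] v=[1.0000 0.0000 1.5000 -1.0000]
Step 2: x=[1.7188 5.7891 8.0625 13.2891] v=[1.8750 -0.8438 2.7500 -1.8438]
Step 3: x=[2.3345 5.4659 8.9346 12.6890] v=[2.4629 -1.2930 3.4883 -2.4005]
Step 4: x=[3.0000 5.1637 9.8245 12.0417] v=[2.6621 -1.2087 3.5597 -2.5891]
Step 5: x=[3.6133 5.0176 10.5617 11.4434] v=[2.4530 -0.5844 2.9488 -2.3934]
Step 6: x=[4.0885 5.1303 11.0075 10.9775] v=[1.9008 0.4506 1.7832 -1.8638]
Step 7: x=[4.3733 5.5452 11.0841 10.7009] v=[1.1391 1.6595 0.3064 -1.1063]
Max displacement = 2.0841

Answer: 2.0841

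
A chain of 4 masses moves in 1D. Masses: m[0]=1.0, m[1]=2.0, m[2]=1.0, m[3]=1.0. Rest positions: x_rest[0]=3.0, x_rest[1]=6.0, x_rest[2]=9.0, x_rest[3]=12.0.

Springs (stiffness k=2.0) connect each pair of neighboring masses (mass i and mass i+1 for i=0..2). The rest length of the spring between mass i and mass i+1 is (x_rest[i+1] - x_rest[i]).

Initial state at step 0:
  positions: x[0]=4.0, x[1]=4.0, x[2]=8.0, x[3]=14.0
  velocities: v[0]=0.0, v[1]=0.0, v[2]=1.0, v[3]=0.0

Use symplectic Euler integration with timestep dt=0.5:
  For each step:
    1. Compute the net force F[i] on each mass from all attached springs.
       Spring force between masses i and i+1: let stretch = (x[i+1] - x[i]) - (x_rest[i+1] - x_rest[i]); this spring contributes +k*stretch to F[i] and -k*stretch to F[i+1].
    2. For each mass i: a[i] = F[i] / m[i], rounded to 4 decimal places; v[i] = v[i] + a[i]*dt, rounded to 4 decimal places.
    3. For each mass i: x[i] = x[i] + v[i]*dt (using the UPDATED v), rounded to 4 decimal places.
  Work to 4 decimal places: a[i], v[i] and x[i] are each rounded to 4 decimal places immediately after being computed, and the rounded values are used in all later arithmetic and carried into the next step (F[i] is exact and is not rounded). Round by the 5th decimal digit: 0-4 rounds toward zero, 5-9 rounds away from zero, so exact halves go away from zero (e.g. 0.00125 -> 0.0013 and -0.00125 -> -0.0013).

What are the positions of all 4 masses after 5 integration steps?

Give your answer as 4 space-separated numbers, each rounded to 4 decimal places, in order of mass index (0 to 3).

Answer: 4.8282 5.9219 8.0157 11.8125

Derivation:
Step 0: x=[4.0000 4.0000 8.0000 14.0000] v=[0.0000 0.0000 1.0000 0.0000]
Step 1: x=[2.5000 5.0000 9.5000 12.5000] v=[-3.0000 2.0000 3.0000 -3.0000]
Step 2: x=[0.7500 6.5000 10.2500 11.0000] v=[-3.5000 3.0000 1.5000 -3.0000]
Step 3: x=[0.3750 7.5000 9.5000 10.6250] v=[-0.7500 2.0000 -1.5000 -0.7500]
Step 4: x=[2.0625 7.2188 8.3125 11.1875] v=[3.3750 -0.5625 -2.3750 1.1250]
Step 5: x=[4.8282 5.9219 8.0157 11.8125] v=[5.5313 -2.5938 -0.5937 1.2500]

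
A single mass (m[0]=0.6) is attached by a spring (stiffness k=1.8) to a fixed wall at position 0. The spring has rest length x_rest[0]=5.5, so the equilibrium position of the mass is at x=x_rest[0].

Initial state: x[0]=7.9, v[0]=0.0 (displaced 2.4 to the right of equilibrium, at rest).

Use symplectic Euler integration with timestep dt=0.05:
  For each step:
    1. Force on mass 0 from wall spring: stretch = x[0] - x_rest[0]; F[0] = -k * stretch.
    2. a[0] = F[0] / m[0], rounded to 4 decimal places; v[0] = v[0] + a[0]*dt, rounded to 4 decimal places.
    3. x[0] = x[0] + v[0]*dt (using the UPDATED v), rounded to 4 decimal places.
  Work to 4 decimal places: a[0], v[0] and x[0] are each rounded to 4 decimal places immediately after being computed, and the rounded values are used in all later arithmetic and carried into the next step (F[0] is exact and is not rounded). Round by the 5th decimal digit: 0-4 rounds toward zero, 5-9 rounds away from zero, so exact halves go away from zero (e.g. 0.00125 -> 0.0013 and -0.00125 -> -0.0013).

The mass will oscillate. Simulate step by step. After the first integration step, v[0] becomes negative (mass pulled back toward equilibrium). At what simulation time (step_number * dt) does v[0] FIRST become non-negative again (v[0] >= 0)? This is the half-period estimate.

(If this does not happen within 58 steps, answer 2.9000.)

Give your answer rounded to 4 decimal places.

Step 0: x=[7.9000] v=[0.0000]
Step 1: x=[7.8820] v=[-0.3600]
Step 2: x=[7.8461] v=[-0.7173]
Step 3: x=[7.7926] v=[-1.0692]
Step 4: x=[7.7219] v=[-1.4131]
Step 5: x=[7.6346] v=[-1.7464]
Step 6: x=[7.5313] v=[-2.0666]
Step 7: x=[7.4127] v=[-2.3713]
Step 8: x=[7.2798] v=[-2.6582]
Step 9: x=[7.1335] v=[-2.9252]
Step 10: x=[6.9750] v=[-3.1702]
Step 11: x=[6.8054] v=[-3.3915]
Step 12: x=[6.6260] v=[-3.5873]
Step 13: x=[6.4382] v=[-3.7562]
Step 14: x=[6.2434] v=[-3.8969]
Step 15: x=[6.0430] v=[-4.0084]
Step 16: x=[5.8385] v=[-4.0899]
Step 17: x=[5.6315] v=[-4.1407]
Step 18: x=[5.4235] v=[-4.1604]
Step 19: x=[5.2161] v=[-4.1489]
Step 20: x=[5.0108] v=[-4.1063]
Step 21: x=[4.8092] v=[-4.0329]
Step 22: x=[4.6127] v=[-3.9293]
Step 23: x=[4.4229] v=[-3.7962]
Step 24: x=[4.2412] v=[-3.6346]
Step 25: x=[4.0689] v=[-3.4458]
Step 26: x=[3.9073] v=[-3.2311]
Step 27: x=[3.7577] v=[-2.9922]
Step 28: x=[3.6212] v=[-2.7309]
Step 29: x=[3.4987] v=[-2.4491]
Step 30: x=[3.3913] v=[-2.1489]
Step 31: x=[3.2997] v=[-1.8326]
Step 32: x=[3.2246] v=[-1.5026]
Step 33: x=[3.1665] v=[-1.1613]
Step 34: x=[3.1259] v=[-0.8113]
Step 35: x=[3.1031] v=[-0.4552]
Step 36: x=[3.0983] v=[-0.0957]
Step 37: x=[3.1115] v=[0.2646]
First v>=0 after going negative at step 37, time=1.8500

Answer: 1.8500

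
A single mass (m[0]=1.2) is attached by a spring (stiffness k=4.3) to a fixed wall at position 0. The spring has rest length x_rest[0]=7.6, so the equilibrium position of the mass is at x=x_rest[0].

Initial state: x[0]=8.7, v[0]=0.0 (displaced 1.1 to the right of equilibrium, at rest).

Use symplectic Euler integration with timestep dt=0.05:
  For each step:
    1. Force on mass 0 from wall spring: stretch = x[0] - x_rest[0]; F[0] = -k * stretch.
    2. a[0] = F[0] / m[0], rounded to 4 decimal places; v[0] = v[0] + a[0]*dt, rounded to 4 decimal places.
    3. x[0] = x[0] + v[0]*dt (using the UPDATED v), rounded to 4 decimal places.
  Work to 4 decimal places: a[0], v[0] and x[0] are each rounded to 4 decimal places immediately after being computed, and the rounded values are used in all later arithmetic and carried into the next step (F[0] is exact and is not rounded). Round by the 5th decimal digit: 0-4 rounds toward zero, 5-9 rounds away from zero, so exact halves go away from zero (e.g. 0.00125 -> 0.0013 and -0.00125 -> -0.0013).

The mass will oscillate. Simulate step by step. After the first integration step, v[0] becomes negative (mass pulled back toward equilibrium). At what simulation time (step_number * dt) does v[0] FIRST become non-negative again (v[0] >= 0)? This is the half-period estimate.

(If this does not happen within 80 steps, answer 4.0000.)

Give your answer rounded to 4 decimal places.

Answer: 1.7000

Derivation:
Step 0: x=[8.7000] v=[0.0000]
Step 1: x=[8.6901] v=[-0.1971]
Step 2: x=[8.6705] v=[-0.3924]
Step 3: x=[8.6413] v=[-0.5842]
Step 4: x=[8.6028] v=[-0.7708]
Step 5: x=[8.5553] v=[-0.9505]
Step 6: x=[8.4992] v=[-1.1217]
Step 7: x=[8.4351] v=[-1.2828]
Step 8: x=[8.3635] v=[-1.4324]
Step 9: x=[8.2850] v=[-1.5692]
Step 10: x=[8.2004] v=[-1.6919]
Step 11: x=[8.1104] v=[-1.7995]
Step 12: x=[8.0159] v=[-1.8909]
Step 13: x=[7.9176] v=[-1.9654]
Step 14: x=[7.8165] v=[-2.0223]
Step 15: x=[7.7134] v=[-2.0611]
Step 16: x=[7.6093] v=[-2.0814]
Step 17: x=[7.5051] v=[-2.0831]
Step 18: x=[7.4018] v=[-2.0661]
Step 19: x=[7.3003] v=[-2.0306]
Step 20: x=[7.2015] v=[-1.9769]
Step 21: x=[7.1062] v=[-1.9055]
Step 22: x=[7.0154] v=[-1.8170]
Step 23: x=[6.9298] v=[-1.7123]
Step 24: x=[6.8502] v=[-1.5922]
Step 25: x=[6.7773] v=[-1.4579]
Step 26: x=[6.7118] v=[-1.3105]
Step 27: x=[6.6542] v=[-1.1514]
Step 28: x=[6.6051] v=[-0.9819]
Step 29: x=[6.5649] v=[-0.8036]
Step 30: x=[6.5340] v=[-0.6181]
Step 31: x=[6.5126] v=[-0.4271]
Step 32: x=[6.5010] v=[-0.2323]
Step 33: x=[6.4992] v=[-0.0354]
Step 34: x=[6.5073] v=[0.1618]
First v>=0 after going negative at step 34, time=1.7000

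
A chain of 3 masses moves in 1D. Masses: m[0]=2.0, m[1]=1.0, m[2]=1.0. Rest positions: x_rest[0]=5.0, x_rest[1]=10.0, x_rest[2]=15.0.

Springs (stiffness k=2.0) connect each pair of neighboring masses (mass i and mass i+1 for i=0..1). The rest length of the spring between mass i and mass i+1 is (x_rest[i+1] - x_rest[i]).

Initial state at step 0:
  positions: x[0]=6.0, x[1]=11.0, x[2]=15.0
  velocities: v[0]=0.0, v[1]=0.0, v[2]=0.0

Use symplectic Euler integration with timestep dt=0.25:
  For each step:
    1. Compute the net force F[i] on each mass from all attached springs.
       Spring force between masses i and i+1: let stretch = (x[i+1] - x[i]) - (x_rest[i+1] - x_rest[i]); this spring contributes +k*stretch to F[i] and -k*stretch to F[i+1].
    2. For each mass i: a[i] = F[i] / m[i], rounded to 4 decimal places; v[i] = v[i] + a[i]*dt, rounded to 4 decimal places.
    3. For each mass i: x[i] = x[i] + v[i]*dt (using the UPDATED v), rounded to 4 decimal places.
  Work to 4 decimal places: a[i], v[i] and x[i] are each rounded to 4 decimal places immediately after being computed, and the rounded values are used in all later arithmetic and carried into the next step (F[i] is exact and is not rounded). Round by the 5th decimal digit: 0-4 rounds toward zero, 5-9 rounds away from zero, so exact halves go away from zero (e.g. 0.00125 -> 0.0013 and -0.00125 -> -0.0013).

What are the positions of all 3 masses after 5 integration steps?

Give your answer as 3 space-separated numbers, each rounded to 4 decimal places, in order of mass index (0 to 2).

Answer: 5.8114 10.3511 16.0263

Derivation:
Step 0: x=[6.0000 11.0000 15.0000] v=[0.0000 0.0000 0.0000]
Step 1: x=[6.0000 10.8750 15.1250] v=[0.0000 -0.5000 0.5000]
Step 2: x=[5.9922 10.6719 15.3438] v=[-0.0313 -0.8125 0.8750]
Step 3: x=[5.9644 10.4678 15.6036] v=[-0.1114 -0.8164 1.0391]
Step 4: x=[5.9055 10.3428 15.8464] v=[-0.2356 -0.5002 0.9712]
Step 5: x=[5.8114 10.3511 16.0263] v=[-0.3763 0.0330 0.7194]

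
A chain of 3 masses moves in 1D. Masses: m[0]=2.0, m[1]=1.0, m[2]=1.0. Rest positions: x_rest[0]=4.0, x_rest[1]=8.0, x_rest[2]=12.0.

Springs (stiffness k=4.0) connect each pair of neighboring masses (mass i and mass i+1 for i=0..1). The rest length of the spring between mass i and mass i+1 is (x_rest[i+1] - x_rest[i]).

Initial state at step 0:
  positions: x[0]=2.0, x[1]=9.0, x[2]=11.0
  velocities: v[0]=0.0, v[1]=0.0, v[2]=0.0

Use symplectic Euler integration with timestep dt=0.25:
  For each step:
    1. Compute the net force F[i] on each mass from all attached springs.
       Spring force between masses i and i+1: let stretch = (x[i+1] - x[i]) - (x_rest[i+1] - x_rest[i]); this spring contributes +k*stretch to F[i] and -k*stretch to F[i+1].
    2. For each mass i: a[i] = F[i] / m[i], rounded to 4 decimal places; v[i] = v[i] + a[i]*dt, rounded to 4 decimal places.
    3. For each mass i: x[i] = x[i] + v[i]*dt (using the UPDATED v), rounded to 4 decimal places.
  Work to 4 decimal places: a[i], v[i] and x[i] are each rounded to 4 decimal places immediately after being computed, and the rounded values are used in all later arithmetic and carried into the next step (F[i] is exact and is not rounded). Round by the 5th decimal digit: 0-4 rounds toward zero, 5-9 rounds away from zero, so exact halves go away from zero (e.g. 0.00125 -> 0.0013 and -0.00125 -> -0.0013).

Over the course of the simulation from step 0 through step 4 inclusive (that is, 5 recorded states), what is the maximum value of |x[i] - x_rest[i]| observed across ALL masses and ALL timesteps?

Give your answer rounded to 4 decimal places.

Step 0: x=[2.0000 9.0000 11.0000] v=[0.0000 0.0000 0.0000]
Step 1: x=[2.3750 7.7500 11.5000] v=[1.5000 -5.0000 2.0000]
Step 2: x=[2.9219 6.0938 12.0625] v=[2.1875 -6.6250 2.2500]
Step 3: x=[3.3653 5.1368 12.1328] v=[1.7735 -3.8282 0.2813]
Step 4: x=[3.5301 5.4859 11.4541] v=[0.6593 1.3963 -2.7147]
Max displacement = 2.8632

Answer: 2.8632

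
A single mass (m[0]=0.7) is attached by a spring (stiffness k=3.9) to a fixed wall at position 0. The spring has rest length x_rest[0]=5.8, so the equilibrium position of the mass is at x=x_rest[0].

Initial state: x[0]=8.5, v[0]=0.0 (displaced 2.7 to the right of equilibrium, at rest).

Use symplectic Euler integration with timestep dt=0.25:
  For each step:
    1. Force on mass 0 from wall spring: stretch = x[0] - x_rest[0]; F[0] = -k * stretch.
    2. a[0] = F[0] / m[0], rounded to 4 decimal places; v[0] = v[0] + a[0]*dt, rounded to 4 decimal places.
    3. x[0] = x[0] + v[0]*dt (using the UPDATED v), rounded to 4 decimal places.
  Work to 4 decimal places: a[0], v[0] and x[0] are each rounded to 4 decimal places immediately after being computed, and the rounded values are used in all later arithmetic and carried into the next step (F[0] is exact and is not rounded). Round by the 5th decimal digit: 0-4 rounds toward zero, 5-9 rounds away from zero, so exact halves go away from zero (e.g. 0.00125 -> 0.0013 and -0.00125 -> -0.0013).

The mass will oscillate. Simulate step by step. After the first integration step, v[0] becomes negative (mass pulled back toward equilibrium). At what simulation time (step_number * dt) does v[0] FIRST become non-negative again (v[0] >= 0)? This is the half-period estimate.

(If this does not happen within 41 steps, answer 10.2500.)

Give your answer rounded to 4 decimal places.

Step 0: x=[8.5000] v=[0.0000]
Step 1: x=[7.5598] v=[-3.7607]
Step 2: x=[6.0068] v=[-6.2119]
Step 3: x=[4.3818] v=[-6.5000]
Step 4: x=[3.2506] v=[-4.5247]
Step 5: x=[3.0072] v=[-0.9738]
Step 6: x=[3.7363] v=[2.9162]
First v>=0 after going negative at step 6, time=1.5000

Answer: 1.5000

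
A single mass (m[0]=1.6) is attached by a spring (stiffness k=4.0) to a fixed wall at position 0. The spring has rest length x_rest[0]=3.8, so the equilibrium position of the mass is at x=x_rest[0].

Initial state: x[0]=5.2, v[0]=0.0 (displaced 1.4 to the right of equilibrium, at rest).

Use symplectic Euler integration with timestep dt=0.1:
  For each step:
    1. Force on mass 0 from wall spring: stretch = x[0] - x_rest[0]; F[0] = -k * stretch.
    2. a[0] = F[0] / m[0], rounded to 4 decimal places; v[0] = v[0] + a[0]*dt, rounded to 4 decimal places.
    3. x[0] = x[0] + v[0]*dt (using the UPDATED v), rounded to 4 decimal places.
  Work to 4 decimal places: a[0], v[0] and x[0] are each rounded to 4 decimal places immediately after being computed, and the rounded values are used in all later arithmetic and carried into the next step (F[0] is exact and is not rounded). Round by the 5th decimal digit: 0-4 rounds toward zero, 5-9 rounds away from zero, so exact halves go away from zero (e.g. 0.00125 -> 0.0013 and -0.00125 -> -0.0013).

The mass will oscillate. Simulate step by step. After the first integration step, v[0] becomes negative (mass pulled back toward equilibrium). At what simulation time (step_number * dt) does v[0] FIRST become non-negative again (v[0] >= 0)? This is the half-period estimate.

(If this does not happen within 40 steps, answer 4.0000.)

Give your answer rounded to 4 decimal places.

Answer: 2.0000

Derivation:
Step 0: x=[5.2000] v=[0.0000]
Step 1: x=[5.1650] v=[-0.3500]
Step 2: x=[5.0959] v=[-0.6913]
Step 3: x=[4.9944] v=[-1.0153]
Step 4: x=[4.8630] v=[-1.3139]
Step 5: x=[4.7050] v=[-1.5797]
Step 6: x=[4.5244] v=[-1.8060]
Step 7: x=[4.3257] v=[-1.9871]
Step 8: x=[4.1139] v=[-2.1185]
Step 9: x=[3.8942] v=[-2.1970]
Step 10: x=[3.6721] v=[-2.2206]
Step 11: x=[3.4532] v=[-2.1886]
Step 12: x=[3.2430] v=[-2.1019]
Step 13: x=[3.0467] v=[-1.9627]
Step 14: x=[2.8693] v=[-1.7744]
Step 15: x=[2.7151] v=[-1.5417]
Step 16: x=[2.5881] v=[-1.2705]
Step 17: x=[2.4914] v=[-0.9675]
Step 18: x=[2.4274] v=[-0.6404]
Step 19: x=[2.3977] v=[-0.2973]
Step 20: x=[2.4030] v=[0.0533]
First v>=0 after going negative at step 20, time=2.0000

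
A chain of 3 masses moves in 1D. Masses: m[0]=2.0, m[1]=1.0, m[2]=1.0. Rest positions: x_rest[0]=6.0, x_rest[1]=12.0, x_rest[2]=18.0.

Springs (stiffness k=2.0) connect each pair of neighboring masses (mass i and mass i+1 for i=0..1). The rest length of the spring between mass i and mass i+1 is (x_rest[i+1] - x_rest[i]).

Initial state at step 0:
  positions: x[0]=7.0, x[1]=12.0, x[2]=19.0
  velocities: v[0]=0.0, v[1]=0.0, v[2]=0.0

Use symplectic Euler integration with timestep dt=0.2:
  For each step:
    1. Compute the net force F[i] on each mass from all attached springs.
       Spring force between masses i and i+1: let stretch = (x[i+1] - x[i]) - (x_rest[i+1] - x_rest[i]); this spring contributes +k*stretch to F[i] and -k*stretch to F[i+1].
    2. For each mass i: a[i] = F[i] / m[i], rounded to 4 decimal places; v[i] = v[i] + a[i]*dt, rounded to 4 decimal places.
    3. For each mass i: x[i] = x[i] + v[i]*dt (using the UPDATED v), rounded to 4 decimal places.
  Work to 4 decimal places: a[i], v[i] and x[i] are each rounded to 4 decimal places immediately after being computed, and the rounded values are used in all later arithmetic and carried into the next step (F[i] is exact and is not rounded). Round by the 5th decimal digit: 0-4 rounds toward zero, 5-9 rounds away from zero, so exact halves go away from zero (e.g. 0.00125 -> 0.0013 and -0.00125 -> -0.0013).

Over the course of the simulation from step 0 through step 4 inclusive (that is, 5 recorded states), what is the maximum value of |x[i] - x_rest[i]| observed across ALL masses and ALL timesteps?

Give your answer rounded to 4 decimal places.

Answer: 1.1249

Derivation:
Step 0: x=[7.0000 12.0000 19.0000] v=[0.0000 0.0000 0.0000]
Step 1: x=[6.9600 12.1600 18.9200] v=[-0.2000 0.8000 -0.4000]
Step 2: x=[6.8880 12.4448 18.7792] v=[-0.3600 1.4240 -0.7040]
Step 3: x=[6.7983 12.7918 18.6116] v=[-0.4486 1.7350 -0.8378]
Step 4: x=[6.7083 13.1249 18.4585] v=[-0.4499 1.6655 -0.7657]
Max displacement = 1.1249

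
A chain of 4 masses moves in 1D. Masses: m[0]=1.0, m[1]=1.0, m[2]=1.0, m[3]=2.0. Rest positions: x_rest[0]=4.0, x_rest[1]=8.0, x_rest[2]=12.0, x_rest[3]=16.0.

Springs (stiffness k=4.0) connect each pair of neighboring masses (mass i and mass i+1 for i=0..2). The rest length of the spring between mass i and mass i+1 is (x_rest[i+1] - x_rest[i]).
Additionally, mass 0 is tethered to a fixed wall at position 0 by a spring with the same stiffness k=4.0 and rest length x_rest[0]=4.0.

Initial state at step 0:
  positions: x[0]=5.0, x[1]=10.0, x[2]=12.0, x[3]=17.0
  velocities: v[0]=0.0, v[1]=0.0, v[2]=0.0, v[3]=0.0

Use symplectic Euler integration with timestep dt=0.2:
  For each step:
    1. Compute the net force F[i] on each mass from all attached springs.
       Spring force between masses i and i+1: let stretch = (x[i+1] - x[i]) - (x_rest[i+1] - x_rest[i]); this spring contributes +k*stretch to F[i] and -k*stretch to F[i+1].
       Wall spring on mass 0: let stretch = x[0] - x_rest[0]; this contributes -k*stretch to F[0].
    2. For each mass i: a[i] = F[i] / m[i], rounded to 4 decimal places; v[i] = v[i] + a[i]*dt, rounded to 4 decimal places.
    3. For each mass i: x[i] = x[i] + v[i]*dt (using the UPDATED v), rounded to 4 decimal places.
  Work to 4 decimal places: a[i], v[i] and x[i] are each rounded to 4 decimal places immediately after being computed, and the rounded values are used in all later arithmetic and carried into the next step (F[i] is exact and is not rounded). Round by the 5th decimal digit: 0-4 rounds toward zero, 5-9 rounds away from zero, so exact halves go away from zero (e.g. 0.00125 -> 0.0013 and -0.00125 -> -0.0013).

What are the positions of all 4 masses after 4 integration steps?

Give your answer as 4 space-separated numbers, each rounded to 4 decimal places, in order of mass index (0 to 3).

Step 0: x=[5.0000 10.0000 12.0000 17.0000] v=[0.0000 0.0000 0.0000 0.0000]
Step 1: x=[5.0000 9.5200 12.4800 16.9200] v=[0.0000 -2.4000 2.4000 -0.4000]
Step 2: x=[4.9232 8.7904 13.1968 16.8048] v=[-0.3840 -3.6480 3.5840 -0.5760]
Step 3: x=[4.6774 8.1471 13.7859 16.7210] v=[-1.2288 -3.2166 2.9453 -0.4192]
Step 4: x=[4.2384 7.8508 13.9424 16.7224] v=[-2.1950 -1.4813 0.7823 0.0068]

Answer: 4.2384 7.8508 13.9424 16.7224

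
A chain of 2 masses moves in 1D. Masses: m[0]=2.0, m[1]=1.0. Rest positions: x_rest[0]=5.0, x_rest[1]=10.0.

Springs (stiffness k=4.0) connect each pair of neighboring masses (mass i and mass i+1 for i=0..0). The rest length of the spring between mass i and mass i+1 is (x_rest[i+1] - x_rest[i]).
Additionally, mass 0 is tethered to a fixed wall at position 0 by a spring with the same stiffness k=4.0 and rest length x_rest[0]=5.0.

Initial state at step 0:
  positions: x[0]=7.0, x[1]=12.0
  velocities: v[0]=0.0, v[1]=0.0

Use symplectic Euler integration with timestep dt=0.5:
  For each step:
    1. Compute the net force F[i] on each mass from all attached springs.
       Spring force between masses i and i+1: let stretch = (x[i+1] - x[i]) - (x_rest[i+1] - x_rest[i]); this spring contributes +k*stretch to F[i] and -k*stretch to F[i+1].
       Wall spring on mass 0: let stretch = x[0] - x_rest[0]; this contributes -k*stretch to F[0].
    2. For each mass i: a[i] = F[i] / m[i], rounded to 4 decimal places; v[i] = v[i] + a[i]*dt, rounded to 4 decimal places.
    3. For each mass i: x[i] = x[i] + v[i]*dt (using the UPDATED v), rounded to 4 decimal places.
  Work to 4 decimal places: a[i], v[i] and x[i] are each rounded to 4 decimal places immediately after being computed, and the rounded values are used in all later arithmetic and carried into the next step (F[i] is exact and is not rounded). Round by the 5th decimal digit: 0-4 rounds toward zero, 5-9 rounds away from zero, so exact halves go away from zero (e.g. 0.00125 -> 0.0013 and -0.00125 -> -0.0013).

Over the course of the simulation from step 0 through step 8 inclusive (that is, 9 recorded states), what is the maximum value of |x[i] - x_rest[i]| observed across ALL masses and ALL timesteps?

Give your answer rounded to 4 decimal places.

Step 0: x=[7.0000 12.0000] v=[0.0000 0.0000]
Step 1: x=[6.0000 12.0000] v=[-2.0000 0.0000]
Step 2: x=[5.0000 11.0000] v=[-2.0000 -2.0000]
Step 3: x=[4.5000 9.0000] v=[-1.0000 -4.0000]
Step 4: x=[4.0000 7.5000] v=[-1.0000 -3.0000]
Step 5: x=[3.2500 7.5000] v=[-1.5000 0.0000]
Step 6: x=[3.0000 8.2500] v=[-0.5000 1.5000]
Step 7: x=[3.8750 8.7500] v=[1.7500 1.0000]
Step 8: x=[5.2500 9.3750] v=[2.7500 1.2500]
Max displacement = 2.5000

Answer: 2.5000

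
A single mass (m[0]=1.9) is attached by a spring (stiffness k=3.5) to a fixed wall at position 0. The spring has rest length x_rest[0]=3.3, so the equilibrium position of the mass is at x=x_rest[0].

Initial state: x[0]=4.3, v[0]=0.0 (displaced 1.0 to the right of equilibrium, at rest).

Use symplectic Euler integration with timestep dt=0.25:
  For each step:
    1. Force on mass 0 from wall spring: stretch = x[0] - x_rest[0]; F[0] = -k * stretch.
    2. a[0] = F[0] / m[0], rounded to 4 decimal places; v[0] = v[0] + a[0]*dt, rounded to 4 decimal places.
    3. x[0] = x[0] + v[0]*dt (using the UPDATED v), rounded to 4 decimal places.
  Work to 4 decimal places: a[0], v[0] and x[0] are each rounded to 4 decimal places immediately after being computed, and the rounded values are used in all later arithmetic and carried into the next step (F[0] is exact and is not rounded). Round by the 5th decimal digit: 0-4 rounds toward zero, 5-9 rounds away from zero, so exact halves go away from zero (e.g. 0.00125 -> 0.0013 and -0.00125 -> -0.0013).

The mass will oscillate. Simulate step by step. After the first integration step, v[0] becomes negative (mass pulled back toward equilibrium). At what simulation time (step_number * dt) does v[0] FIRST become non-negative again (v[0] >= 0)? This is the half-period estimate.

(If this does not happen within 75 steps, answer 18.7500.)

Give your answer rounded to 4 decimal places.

Answer: 2.5000

Derivation:
Step 0: x=[4.3000] v=[0.0000]
Step 1: x=[4.1849] v=[-0.4605]
Step 2: x=[3.9679] v=[-0.8680]
Step 3: x=[3.6740] v=[-1.1756]
Step 4: x=[3.3371] v=[-1.3478]
Step 5: x=[2.9959] v=[-1.3649]
Step 6: x=[2.6897] v=[-1.2249]
Step 7: x=[2.4537] v=[-0.9439]
Step 8: x=[2.3152] v=[-0.5542]
Step 9: x=[2.2900] v=[-0.1007]
Step 10: x=[2.3811] v=[0.3644]
First v>=0 after going negative at step 10, time=2.5000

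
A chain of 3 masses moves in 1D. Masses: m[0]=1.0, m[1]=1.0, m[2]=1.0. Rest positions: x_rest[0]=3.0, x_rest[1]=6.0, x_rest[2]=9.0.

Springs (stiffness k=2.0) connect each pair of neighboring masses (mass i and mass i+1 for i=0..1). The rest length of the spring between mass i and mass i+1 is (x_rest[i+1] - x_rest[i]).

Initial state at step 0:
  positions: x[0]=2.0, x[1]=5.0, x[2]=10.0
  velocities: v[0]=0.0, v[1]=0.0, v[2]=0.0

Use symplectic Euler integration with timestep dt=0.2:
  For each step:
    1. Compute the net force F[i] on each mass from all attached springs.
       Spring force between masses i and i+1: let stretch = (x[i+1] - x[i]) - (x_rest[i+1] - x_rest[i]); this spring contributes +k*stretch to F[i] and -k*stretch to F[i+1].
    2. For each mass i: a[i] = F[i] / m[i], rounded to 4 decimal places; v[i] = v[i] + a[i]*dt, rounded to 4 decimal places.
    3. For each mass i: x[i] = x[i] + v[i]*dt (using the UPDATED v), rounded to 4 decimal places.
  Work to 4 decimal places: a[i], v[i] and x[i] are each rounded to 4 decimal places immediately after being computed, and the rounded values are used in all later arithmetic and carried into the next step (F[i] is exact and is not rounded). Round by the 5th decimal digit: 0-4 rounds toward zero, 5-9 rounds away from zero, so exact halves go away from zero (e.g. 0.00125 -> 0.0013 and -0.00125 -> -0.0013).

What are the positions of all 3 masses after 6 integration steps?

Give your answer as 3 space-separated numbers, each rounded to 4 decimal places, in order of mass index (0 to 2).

Step 0: x=[2.0000 5.0000 10.0000] v=[0.0000 0.0000 0.0000]
Step 1: x=[2.0000 5.1600 9.8400] v=[0.0000 0.8000 -0.8000]
Step 2: x=[2.0128 5.4416 9.5456] v=[0.0640 1.4080 -1.4720]
Step 3: x=[2.0599 5.7772 9.1629] v=[0.2355 1.6781 -1.9136]
Step 4: x=[2.1644 6.0863 8.7493] v=[0.5224 1.5455 -2.0679]
Step 5: x=[2.3426 6.2947 8.3627] v=[0.8912 1.0419 -1.9331]
Step 6: x=[2.5970 6.3524 8.0506] v=[1.2720 0.2883 -1.5603]

Answer: 2.5970 6.3524 8.0506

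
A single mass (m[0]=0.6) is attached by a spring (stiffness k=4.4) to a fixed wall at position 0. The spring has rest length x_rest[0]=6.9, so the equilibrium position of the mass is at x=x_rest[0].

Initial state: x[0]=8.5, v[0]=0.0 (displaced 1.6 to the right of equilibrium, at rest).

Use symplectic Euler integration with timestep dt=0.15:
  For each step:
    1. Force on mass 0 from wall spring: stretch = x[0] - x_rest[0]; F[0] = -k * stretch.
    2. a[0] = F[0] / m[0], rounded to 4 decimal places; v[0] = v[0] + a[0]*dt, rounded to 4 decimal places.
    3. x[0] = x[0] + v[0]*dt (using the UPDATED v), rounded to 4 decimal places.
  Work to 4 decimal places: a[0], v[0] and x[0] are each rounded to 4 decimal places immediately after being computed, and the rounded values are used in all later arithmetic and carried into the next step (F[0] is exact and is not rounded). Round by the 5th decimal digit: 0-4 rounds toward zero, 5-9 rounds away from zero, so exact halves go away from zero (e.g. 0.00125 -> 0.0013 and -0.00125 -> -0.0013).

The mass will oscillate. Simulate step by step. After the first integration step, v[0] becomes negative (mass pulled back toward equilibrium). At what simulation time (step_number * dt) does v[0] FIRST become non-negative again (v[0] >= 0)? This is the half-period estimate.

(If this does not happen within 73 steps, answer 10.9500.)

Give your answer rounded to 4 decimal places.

Answer: 1.2000

Derivation:
Step 0: x=[8.5000] v=[0.0000]
Step 1: x=[8.2360] v=[-1.7600]
Step 2: x=[7.7516] v=[-3.2296]
Step 3: x=[7.1266] v=[-4.1664]
Step 4: x=[6.4642] v=[-4.4157]
Step 5: x=[5.8738] v=[-3.9363]
Step 6: x=[5.4527] v=[-2.8075]
Step 7: x=[5.2704] v=[-1.2155]
Step 8: x=[5.3570] v=[0.5771]
First v>=0 after going negative at step 8, time=1.2000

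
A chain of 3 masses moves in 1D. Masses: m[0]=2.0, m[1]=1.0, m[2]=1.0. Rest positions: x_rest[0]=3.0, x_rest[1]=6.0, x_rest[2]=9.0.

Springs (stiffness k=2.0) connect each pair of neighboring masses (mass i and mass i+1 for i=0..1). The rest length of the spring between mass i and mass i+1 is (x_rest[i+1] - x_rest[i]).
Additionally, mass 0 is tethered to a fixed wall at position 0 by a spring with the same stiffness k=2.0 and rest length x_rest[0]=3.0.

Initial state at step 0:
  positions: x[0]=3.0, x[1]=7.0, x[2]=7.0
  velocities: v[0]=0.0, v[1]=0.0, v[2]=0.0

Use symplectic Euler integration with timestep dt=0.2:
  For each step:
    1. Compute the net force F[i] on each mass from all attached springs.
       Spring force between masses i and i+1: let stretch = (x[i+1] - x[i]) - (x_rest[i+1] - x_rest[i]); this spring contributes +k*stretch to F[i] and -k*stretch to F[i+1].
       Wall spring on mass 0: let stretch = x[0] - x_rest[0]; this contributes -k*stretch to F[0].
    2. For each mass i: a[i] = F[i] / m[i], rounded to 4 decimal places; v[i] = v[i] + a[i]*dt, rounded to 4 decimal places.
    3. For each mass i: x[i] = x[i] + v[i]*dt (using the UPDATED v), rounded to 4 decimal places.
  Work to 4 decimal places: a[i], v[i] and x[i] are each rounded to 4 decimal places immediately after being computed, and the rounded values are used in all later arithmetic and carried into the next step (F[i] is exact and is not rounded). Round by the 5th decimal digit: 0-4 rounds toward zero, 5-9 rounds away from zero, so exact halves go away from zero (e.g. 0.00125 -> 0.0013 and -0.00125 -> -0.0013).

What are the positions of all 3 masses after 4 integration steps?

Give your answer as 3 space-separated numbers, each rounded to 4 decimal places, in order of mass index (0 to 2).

Step 0: x=[3.0000 7.0000 7.0000] v=[0.0000 0.0000 0.0000]
Step 1: x=[3.0400 6.6800 7.2400] v=[0.2000 -1.6000 1.2000]
Step 2: x=[3.1040 6.1136 7.6752] v=[0.3200 -2.8320 2.1760]
Step 3: x=[3.1642 5.4314 8.2255] v=[0.3011 -3.4112 2.7514]
Step 4: x=[3.1885 4.7913 8.7923] v=[0.1217 -3.2004 2.8338]

Answer: 3.1885 4.7913 8.7923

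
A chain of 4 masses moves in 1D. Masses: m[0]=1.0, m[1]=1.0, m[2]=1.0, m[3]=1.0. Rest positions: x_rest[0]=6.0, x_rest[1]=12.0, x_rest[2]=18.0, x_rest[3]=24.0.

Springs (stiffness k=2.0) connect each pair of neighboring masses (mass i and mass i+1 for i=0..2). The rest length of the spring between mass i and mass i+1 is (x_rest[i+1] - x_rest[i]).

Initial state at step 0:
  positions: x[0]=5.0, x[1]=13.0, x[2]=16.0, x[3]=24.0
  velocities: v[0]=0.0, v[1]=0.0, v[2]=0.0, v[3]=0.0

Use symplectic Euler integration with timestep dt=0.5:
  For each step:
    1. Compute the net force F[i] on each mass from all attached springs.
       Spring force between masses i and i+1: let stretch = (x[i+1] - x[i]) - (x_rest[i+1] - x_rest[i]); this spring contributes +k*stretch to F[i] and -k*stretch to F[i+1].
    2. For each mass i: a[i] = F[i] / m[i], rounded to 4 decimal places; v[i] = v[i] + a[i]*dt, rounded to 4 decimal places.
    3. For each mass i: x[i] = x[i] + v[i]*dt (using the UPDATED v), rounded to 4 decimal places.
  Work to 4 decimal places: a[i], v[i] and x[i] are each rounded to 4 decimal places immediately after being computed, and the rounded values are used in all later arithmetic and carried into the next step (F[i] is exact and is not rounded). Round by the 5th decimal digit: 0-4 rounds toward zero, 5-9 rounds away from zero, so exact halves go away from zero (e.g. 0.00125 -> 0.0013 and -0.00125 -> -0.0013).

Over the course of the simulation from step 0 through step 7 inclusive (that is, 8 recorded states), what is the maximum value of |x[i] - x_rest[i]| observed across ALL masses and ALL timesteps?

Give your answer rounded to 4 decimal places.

Step 0: x=[5.0000 13.0000 16.0000 24.0000] v=[0.0000 0.0000 0.0000 0.0000]
Step 1: x=[6.0000 10.5000 18.5000 23.0000] v=[2.0000 -5.0000 5.0000 -2.0000]
Step 2: x=[6.2500 9.7500 19.2500 22.7500] v=[0.5000 -1.5000 1.5000 -0.5000]
Step 3: x=[5.2500 12.0000 17.0000 23.7500] v=[-2.0000 4.5000 -4.5000 2.0000]
Step 4: x=[4.6250 13.3750 15.6250 24.3750] v=[-1.2500 2.7500 -2.7500 1.2500]
Step 5: x=[5.3750 11.5000 17.5000 23.6250] v=[1.5000 -3.7500 3.7500 -1.5000]
Step 6: x=[6.1875 9.5625 19.4375 22.8125] v=[1.6250 -3.8750 3.8750 -1.6250]
Step 7: x=[5.6875 10.8750 18.1250 23.3125] v=[-1.0000 2.6250 -2.6250 1.0000]
Max displacement = 2.4375

Answer: 2.4375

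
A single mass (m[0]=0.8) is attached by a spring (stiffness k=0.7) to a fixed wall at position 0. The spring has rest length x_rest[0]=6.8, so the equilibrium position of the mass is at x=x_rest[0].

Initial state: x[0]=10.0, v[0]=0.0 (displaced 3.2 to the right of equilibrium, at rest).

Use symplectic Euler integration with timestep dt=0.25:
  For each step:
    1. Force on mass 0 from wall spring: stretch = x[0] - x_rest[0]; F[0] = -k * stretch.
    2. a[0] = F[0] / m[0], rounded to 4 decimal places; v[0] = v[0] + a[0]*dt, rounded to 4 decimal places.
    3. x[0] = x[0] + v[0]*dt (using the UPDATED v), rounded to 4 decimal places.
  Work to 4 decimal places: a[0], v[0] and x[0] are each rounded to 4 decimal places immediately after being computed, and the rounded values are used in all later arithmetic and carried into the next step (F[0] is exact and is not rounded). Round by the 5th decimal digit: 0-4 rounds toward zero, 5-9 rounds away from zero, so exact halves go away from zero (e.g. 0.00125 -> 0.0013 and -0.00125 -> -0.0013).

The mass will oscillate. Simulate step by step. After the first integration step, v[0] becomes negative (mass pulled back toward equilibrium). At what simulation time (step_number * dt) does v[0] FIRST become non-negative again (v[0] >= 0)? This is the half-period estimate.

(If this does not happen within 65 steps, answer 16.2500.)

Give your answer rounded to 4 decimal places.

Answer: 3.5000

Derivation:
Step 0: x=[10.0000] v=[0.0000]
Step 1: x=[9.8250] v=[-0.7000]
Step 2: x=[9.4846] v=[-1.3617]
Step 3: x=[8.9974] v=[-1.9490]
Step 4: x=[8.3900] v=[-2.4297]
Step 5: x=[7.6956] v=[-2.7775]
Step 6: x=[6.9523] v=[-2.9734]
Step 7: x=[6.2006] v=[-3.0067]
Step 8: x=[5.4817] v=[-2.8756]
Step 9: x=[4.8349] v=[-2.5872]
Step 10: x=[4.2956] v=[-2.1573]
Step 11: x=[3.8932] v=[-1.6095]
Step 12: x=[3.6498] v=[-0.9736]
Step 13: x=[3.5787] v=[-0.2845]
Step 14: x=[3.6838] v=[0.4202]
First v>=0 after going negative at step 14, time=3.5000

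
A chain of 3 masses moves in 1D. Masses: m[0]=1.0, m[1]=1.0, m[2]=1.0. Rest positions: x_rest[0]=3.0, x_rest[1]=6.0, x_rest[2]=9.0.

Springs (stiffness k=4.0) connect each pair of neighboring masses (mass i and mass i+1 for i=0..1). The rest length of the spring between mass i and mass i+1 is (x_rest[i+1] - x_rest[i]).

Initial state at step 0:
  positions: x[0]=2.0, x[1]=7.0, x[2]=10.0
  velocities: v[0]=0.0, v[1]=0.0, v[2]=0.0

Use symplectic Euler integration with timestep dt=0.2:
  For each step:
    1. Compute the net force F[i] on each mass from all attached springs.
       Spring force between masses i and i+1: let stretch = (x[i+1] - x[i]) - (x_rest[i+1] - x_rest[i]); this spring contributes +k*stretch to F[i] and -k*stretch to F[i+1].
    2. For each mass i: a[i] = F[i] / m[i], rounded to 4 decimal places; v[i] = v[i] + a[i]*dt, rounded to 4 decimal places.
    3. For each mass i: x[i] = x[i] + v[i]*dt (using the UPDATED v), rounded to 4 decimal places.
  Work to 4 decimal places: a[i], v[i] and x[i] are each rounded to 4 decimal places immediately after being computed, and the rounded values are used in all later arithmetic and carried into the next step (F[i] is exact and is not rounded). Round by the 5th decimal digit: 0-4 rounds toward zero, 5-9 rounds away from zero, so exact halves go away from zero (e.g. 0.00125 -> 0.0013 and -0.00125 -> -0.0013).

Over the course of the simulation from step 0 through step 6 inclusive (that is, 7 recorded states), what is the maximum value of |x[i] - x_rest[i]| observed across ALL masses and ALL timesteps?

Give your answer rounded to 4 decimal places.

Step 0: x=[2.0000 7.0000 10.0000] v=[0.0000 0.0000 0.0000]
Step 1: x=[2.3200 6.6800 10.0000] v=[1.6000 -1.6000 0.0000]
Step 2: x=[2.8576 6.1936 9.9488] v=[2.6880 -2.4320 -0.2560]
Step 3: x=[3.4490 5.7743 9.7768] v=[2.9568 -2.0966 -0.8602]
Step 4: x=[3.9324 5.6233 9.4444] v=[2.4170 -0.7548 -1.6622]
Step 5: x=[4.2063 5.8132 8.9806] v=[1.3697 0.9494 -2.3191]
Step 6: x=[4.2573 6.2528 8.4900] v=[0.2552 2.1978 -2.4530]
Max displacement = 1.2573

Answer: 1.2573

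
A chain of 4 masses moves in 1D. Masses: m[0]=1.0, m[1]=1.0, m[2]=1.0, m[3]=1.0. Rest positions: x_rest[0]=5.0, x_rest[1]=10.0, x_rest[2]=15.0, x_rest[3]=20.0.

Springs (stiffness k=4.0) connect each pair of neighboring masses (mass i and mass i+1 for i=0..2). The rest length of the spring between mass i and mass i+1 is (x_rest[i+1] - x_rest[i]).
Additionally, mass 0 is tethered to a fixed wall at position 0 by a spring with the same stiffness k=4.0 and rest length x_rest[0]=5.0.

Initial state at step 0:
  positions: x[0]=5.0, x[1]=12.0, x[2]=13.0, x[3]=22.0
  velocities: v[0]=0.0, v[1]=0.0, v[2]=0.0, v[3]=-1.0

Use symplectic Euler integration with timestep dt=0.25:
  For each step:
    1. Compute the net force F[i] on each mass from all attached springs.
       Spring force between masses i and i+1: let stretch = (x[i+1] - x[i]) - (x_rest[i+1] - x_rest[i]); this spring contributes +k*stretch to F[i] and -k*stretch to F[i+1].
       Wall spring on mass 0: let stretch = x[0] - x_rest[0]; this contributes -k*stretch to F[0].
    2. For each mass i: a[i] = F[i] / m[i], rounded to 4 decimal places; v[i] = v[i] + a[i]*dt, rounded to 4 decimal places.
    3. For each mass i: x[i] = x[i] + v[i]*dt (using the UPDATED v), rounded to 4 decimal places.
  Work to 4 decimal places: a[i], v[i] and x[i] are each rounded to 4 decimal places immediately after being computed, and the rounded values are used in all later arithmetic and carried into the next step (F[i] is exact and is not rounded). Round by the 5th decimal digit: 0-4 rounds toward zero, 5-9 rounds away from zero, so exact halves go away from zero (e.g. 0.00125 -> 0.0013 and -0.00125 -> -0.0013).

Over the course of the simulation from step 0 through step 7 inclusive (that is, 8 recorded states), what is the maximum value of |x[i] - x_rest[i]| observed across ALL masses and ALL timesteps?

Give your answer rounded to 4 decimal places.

Answer: 3.0156

Derivation:
Step 0: x=[5.0000 12.0000 13.0000 22.0000] v=[0.0000 0.0000 0.0000 -1.0000]
Step 1: x=[5.5000 10.5000 15.0000 20.7500] v=[2.0000 -6.0000 8.0000 -5.0000]
Step 2: x=[5.8750 8.8750 17.3125 19.3125] v=[1.5000 -6.5000 9.2500 -5.7500]
Step 3: x=[5.5313 8.6094 18.0156 18.6250] v=[-1.3750 -1.0625 2.8125 -2.7500]
Step 4: x=[4.5743 9.9258 16.5195 19.0352] v=[-3.8282 5.2656 -5.9843 1.6406]
Step 5: x=[3.8116 11.5528 14.0039 20.0664] v=[-3.0510 6.5078 -10.0623 4.1249]
Step 6: x=[4.0313 11.8572 12.3912 20.8320] v=[0.8786 1.2177 -6.4509 3.0624]
Step 7: x=[5.1996 10.3387 12.7552 20.7374] v=[4.6732 -6.0742 1.4559 -0.3784]
Max displacement = 3.0156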